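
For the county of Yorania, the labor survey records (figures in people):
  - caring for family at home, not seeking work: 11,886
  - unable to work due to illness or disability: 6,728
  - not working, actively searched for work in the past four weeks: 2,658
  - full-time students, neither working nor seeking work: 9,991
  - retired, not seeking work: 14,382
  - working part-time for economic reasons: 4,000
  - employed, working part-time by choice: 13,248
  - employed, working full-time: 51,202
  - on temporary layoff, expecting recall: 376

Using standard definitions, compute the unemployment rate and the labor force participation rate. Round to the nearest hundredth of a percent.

Unemployment rate ≈ 4.24%; labor force participation rate ≈ 62.45%.

Employed = 4,000 + 13,248 + 51,202 = 68,450 (anyone who worked, including part-time for economic reasons, counts as employed).
Unemployed = 2,658 + 376 = 3,034 (jobless and actively searching, or on temporary layoff).
Labor force = 68,450 + 3,034 = 71,484.
Not in labor force = 11,886 + 6,728 + 9,991 + 14,382 = 42,987 (those not working and not actively searching are outside the labor force).
Civilian working-age population = 71,484 + 42,987 = 114,471.
Unemployment rate = 3,034 / 71,484 = 4.24%.
Labor force participation rate = 71,484 / 114,471 = 62.45%.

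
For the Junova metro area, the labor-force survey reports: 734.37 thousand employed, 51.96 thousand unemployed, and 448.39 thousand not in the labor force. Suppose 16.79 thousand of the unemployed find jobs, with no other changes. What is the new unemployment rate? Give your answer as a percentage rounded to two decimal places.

New unemployment rate ≈ 4.47%.

Initially, labor force = 734.37 + 51.96 = 786.33 thousand, so u = 51.96/786.33 = 6.61%.
After the change, unemployed falls and employed rises by 16.79; labor force unchanged → E = 751.16, U = 35.17, labor force = 786.33 thousand.
New unemployment rate = 35.17 / 786.33 = 4.47%.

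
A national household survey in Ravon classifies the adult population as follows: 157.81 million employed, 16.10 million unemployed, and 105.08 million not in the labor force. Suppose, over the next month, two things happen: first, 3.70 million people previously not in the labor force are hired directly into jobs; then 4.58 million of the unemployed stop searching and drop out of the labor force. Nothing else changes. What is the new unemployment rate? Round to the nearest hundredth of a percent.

New unemployment rate ≈ 6.66%.

Initially, labor force = 157.81 + 16.10 = 173.91 million, so u = 16.10/173.91 = 9.26%.
After the first change, employed and labor force both rise by 3.70; unemployed unchanged → E = 161.51, U = 16.10, labor force = 177.61 million.
After the second change, unemployed and labor force both fall by 4.58 → E = 161.51, U = 11.52, labor force = 173.03 million.
New unemployment rate = 11.52 / 173.03 = 6.66%.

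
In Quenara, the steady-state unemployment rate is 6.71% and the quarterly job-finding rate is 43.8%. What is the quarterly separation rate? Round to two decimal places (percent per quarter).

From u* = s/(s+f): s = u·f/(1−u).
s = 0.0671 × 43.8 / (1 − 0.0671) = 2.9390 / 0.9329 ≈ 3.15% per quarter.

Separation rate ≈ 3.15% per quarter.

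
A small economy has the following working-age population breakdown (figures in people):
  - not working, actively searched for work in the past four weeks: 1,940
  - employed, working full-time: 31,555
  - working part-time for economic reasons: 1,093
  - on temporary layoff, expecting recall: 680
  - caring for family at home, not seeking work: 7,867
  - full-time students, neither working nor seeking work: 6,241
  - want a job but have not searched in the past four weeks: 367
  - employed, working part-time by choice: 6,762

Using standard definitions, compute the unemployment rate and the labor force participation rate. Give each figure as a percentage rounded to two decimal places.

Unemployment rate ≈ 6.23%; labor force participation rate ≈ 74.38%.

Employed = 31,555 + 1,093 + 6,762 = 39,410 (anyone who worked, including part-time for economic reasons, counts as employed).
Unemployed = 1,940 + 680 = 2,620 (jobless and actively searching, or on temporary layoff).
Labor force = 39,410 + 2,620 = 42,030.
Not in labor force = 7,867 + 6,241 + 367 = 14,475 (those not working and not actively searching are outside the labor force — including those who want a job but have given up searching).
Civilian working-age population = 42,030 + 14,475 = 56,505.
Unemployment rate = 2,620 / 42,030 = 6.23%.
Labor force participation rate = 42,030 / 56,505 = 74.38%.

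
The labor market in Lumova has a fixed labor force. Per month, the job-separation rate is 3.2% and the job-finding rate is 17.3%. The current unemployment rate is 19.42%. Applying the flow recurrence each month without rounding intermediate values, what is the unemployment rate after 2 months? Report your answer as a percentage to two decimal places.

With a fixed labor force, u_{t+1} = u_t + s·(1−u_t) − f·u_t = u_t·(1−s−f) + s.
Here 1−s−f = 0.795 and s = 0.032.
u_1 = 0.194200 × 0.795 + 0.032 = 0.186389.
u_2 = 0.186389 × 0.795 + 0.032 = 0.180179.

Unemployment rate after two months ≈ 18.02%.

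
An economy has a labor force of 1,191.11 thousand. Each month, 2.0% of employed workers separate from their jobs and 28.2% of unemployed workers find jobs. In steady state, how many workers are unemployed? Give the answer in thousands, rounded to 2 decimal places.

About 78.88 thousand are unemployed in steady state.

Steady-state unemployment rate u* = s/(s+f) = 2.0/(2.0+28.2) = 0.066225.
Unemployed = u* × labor force = 0.066225 × 1,191.11 ≈ 78.88 thousand.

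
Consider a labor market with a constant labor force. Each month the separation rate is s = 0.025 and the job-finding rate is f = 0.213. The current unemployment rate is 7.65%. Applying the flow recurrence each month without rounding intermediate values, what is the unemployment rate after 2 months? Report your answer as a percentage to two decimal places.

With a fixed labor force, u_{t+1} = u_t + s·(1−u_t) − f·u_t = u_t·(1−s−f) + s.
Here 1−s−f = 0.762 and s = 0.025.
u_1 = 0.076500 × 0.762 + 0.025 = 0.083293.
u_2 = 0.083293 × 0.762 + 0.025 = 0.088469.

Unemployment rate after two months ≈ 8.85%.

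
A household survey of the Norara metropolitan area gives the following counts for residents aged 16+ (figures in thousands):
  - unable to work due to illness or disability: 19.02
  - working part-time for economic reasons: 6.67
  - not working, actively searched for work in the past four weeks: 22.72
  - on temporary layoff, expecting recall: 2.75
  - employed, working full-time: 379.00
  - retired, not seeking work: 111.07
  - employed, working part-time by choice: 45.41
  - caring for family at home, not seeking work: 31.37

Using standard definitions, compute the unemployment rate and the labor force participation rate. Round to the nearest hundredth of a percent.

Unemployment rate ≈ 5.58%; labor force participation rate ≈ 73.87%.

Employed = 6.67 + 379.00 + 45.41 = 431.08 thousand (anyone who worked, including part-time for economic reasons, counts as employed).
Unemployed = 22.72 + 2.75 = 25.47 thousand (jobless and actively searching, or on temporary layoff).
Labor force = 431.08 + 25.47 = 456.55 thousand.
Not in labor force = 19.02 + 111.07 + 31.37 = 161.46 thousand (those not working and not actively searching are outside the labor force).
Civilian working-age population = 456.55 + 161.46 = 618.01 thousand.
Unemployment rate = 25.47 / 456.55 = 5.58%.
Labor force participation rate = 456.55 / 618.01 = 73.87%.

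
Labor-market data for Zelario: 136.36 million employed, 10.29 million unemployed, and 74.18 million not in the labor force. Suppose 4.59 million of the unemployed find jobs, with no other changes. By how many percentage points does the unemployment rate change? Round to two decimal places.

The unemployment rate changes by −3.13 percentage points.

Initially, labor force = 136.36 + 10.29 = 146.65 million, so u = 10.29/146.65 = 7.02%.
After the change, unemployed falls and employed rises by 4.59; labor force unchanged → E = 140.95, U = 5.70, labor force = 146.65 million.
New unemployment rate = 5.70 / 146.65 = 3.89%.
Change = 3.89% − 7.02% = −3.13 percentage points.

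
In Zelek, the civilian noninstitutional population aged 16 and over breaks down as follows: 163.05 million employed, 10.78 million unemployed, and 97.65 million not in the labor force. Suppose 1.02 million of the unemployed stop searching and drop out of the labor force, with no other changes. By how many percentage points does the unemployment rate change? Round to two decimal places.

The unemployment rate changes by −0.55 percentage points.

Initially, labor force = 163.05 + 10.78 = 173.83 million, so u = 10.78/173.83 = 6.20%.
After the change, unemployed and labor force both fall by 1.02 → E = 163.05, U = 9.76, labor force = 172.81 million.
New unemployment rate = 9.76 / 172.81 = 5.65%.
Change = 5.65% − 6.20% = −0.55 percentage points.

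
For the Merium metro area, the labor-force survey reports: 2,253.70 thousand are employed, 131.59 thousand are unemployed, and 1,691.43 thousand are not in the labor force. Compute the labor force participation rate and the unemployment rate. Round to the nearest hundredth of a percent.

Labor force = employed + unemployed = 2,253.70 + 131.59 = 2,385.29 thousand.
Working-age population = 2,385.29 + 1,691.43 = 4,076.72 thousand.
Unemployment rate = 131.59 / 2,385.29 = 5.52%.
Labor force participation rate = 2,385.29 / 4,076.72 = 58.51%.

Labor force participation rate ≈ 58.51%; unemployment rate ≈ 5.52%.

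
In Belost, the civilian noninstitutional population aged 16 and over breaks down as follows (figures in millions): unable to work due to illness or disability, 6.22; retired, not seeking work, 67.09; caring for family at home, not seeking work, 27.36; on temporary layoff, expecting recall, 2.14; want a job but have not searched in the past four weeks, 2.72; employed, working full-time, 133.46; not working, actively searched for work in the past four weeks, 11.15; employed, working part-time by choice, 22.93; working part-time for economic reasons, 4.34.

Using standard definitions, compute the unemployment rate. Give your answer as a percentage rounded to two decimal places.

Employed = 133.46 + 22.93 + 4.34 = 160.73 million (anyone who worked, including part-time for economic reasons, counts as employed).
Unemployed = 2.14 + 11.15 = 13.29 million (jobless and actively searching, or on temporary layoff).
Labor force = 160.73 + 13.29 = 174.02 million.
Unemployment rate = 13.29 / 174.02 = 7.64%.

Unemployment rate ≈ 7.64%.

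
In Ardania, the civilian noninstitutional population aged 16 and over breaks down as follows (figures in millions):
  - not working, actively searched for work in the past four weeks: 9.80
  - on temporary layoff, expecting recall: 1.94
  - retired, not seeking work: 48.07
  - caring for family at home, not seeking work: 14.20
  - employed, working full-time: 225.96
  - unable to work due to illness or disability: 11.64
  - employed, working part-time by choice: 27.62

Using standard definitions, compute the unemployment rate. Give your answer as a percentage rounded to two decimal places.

Unemployment rate ≈ 4.42%.

Employed = 225.96 + 27.62 = 253.58 million.
Unemployed = 9.80 + 1.94 = 11.74 million (jobless and actively searching, or on temporary layoff).
Labor force = 253.58 + 11.74 = 265.32 million.
Unemployment rate = 11.74 / 265.32 = 4.42%.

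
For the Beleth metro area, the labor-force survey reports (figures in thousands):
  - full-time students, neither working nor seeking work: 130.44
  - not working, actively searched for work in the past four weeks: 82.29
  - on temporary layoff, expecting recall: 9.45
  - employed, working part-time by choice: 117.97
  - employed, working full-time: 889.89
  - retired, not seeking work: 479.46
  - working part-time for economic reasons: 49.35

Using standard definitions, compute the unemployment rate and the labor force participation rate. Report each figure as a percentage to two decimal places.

Unemployment rate ≈ 7.98%; labor force participation rate ≈ 65.32%.

Employed = 117.97 + 889.89 + 49.35 = 1,057.21 thousand (anyone who worked, including part-time for economic reasons, counts as employed).
Unemployed = 82.29 + 9.45 = 91.74 thousand (jobless and actively searching, or on temporary layoff).
Labor force = 1,057.21 + 91.74 = 1,148.95 thousand.
Not in labor force = 130.44 + 479.46 = 609.90 thousand (those not working and not actively searching are outside the labor force).
Civilian working-age population = 1,148.95 + 609.90 = 1,758.85 thousand.
Unemployment rate = 91.74 / 1,148.95 = 7.98%.
Labor force participation rate = 1,148.95 / 1,758.85 = 65.32%.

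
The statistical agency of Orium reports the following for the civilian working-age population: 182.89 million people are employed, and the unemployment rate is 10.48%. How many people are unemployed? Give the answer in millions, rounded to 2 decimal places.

Let U be the number unemployed. The labor force is E + U, and U/(E+U) = 0.1048.
So U = 0.1048 × 182.89 / (1 − 0.1048) = 19.1669 / 0.8952 ≈ 21.41 million.

About 21.41 million are unemployed.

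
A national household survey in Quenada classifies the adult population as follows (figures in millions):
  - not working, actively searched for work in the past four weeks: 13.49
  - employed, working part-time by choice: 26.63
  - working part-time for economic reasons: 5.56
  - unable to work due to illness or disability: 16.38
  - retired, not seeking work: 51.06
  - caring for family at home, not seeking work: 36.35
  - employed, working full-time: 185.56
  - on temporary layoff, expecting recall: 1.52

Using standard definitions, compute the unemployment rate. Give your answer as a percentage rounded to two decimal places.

Employed = 26.63 + 5.56 + 185.56 = 217.75 million (anyone who worked, including part-time for economic reasons, counts as employed).
Unemployed = 13.49 + 1.52 = 15.01 million (jobless and actively searching, or on temporary layoff).
Labor force = 217.75 + 15.01 = 232.76 million.
Unemployment rate = 15.01 / 232.76 = 6.45%.

Unemployment rate ≈ 6.45%.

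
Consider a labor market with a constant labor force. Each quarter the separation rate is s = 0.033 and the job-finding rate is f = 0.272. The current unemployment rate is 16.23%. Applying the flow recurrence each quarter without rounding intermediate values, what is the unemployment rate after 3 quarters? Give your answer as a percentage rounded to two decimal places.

Unemployment rate after three quarters ≈ 12.64%.

With a fixed labor force, u_{t+1} = u_t + s·(1−u_t) − f·u_t = u_t·(1−s−f) + s.
Here 1−s−f = 0.695 and s = 0.033.
u_1 = 0.162300 × 0.695 + 0.033 = 0.145798.
u_2 = 0.145798 × 0.695 + 0.033 = 0.134330.
u_3 = 0.134330 × 0.695 + 0.033 = 0.126359.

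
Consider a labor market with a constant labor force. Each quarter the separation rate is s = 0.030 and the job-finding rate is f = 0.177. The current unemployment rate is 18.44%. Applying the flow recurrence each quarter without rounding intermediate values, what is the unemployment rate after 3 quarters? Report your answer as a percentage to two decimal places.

With a fixed labor force, u_{t+1} = u_t + s·(1−u_t) − f·u_t = u_t·(1−s−f) + s.
Here 1−s−f = 0.793 and s = 0.030.
u_1 = 0.184400 × 0.793 + 0.030 = 0.176229.
u_2 = 0.176229 × 0.793 + 0.030 = 0.169750.
u_3 = 0.169750 × 0.793 + 0.030 = 0.164612.

Unemployment rate after three quarters ≈ 16.46%.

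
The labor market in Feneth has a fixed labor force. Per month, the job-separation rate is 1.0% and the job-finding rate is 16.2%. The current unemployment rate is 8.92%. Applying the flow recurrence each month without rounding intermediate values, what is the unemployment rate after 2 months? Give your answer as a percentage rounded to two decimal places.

With a fixed labor force, u_{t+1} = u_t + s·(1−u_t) − f·u_t = u_t·(1−s−f) + s.
Here 1−s−f = 0.828 and s = 0.010.
u_1 = 0.089200 × 0.828 + 0.010 = 0.083858.
u_2 = 0.083858 × 0.828 + 0.010 = 0.079434.

Unemployment rate after two months ≈ 7.94%.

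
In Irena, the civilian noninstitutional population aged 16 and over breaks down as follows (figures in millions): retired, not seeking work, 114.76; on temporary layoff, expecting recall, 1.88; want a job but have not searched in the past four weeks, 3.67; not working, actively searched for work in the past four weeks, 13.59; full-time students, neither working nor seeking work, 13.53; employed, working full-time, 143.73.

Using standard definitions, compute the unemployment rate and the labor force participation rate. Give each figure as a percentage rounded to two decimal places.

Employed = 143.73 million.
Unemployed = 1.88 + 13.59 = 15.47 million (jobless and actively searching, or on temporary layoff).
Labor force = 143.73 + 15.47 = 159.20 million.
Not in labor force = 114.76 + 3.67 + 13.53 = 131.96 million (those not working and not actively searching are outside the labor force — including those who want a job but have given up searching).
Civilian working-age population = 159.20 + 131.96 = 291.16 million.
Unemployment rate = 15.47 / 159.20 = 9.72%.
Labor force participation rate = 159.20 / 291.16 = 54.68%.

Unemployment rate ≈ 9.72%; labor force participation rate ≈ 54.68%.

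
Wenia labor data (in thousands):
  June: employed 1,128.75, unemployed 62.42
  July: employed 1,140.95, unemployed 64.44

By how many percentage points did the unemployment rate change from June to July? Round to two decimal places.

The unemployment rate changed by +0.11 percentage points.

June: labor force = 1,128.75 + 62.42 = 1,191.17; u = 62.42/1,191.17 = 5.24%.
July: labor force = 1,140.95 + 64.44 = 1,205.39; u = 64.44/1,205.39 = 5.35%.
Change = 5.35% − 5.24% = +0.11 pp.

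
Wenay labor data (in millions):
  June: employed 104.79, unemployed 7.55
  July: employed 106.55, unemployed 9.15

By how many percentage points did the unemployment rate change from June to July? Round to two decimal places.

The unemployment rate changed by +1.19 percentage points.

June: labor force = 104.79 + 7.55 = 112.34; u = 7.55/112.34 = 6.72%.
July: labor force = 106.55 + 9.15 = 115.70; u = 9.15/115.70 = 7.91%.
Change = 7.91% − 6.72% = +1.19 pp.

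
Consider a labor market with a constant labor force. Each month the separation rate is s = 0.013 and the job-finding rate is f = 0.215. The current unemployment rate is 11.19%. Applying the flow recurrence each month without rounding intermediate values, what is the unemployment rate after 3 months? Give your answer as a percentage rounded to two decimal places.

With a fixed labor force, u_{t+1} = u_t + s·(1−u_t) − f·u_t = u_t·(1−s−f) + s.
Here 1−s−f = 0.772 and s = 0.013.
u_1 = 0.111900 × 0.772 + 0.013 = 0.099387.
u_2 = 0.099387 × 0.772 + 0.013 = 0.089727.
u_3 = 0.089727 × 0.772 + 0.013 = 0.082269.

Unemployment rate after three months ≈ 8.23%.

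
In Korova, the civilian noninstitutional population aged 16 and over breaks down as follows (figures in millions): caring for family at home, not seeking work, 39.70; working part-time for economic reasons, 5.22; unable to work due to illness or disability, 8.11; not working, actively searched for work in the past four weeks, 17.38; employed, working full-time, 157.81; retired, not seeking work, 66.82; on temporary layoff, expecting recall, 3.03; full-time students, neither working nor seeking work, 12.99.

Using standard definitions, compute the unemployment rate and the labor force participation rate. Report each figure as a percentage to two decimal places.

Unemployment rate ≈ 11.13%; labor force participation rate ≈ 58.97%.

Employed = 5.22 + 157.81 = 163.03 million (anyone who worked, including part-time for economic reasons, counts as employed).
Unemployed = 17.38 + 3.03 = 20.41 million (jobless and actively searching, or on temporary layoff).
Labor force = 163.03 + 20.41 = 183.44 million.
Not in labor force = 39.70 + 8.11 + 66.82 + 12.99 = 127.62 million (those not working and not actively searching are outside the labor force).
Civilian working-age population = 183.44 + 127.62 = 311.06 million.
Unemployment rate = 20.41 / 183.44 = 11.13%.
Labor force participation rate = 183.44 / 311.06 = 58.97%.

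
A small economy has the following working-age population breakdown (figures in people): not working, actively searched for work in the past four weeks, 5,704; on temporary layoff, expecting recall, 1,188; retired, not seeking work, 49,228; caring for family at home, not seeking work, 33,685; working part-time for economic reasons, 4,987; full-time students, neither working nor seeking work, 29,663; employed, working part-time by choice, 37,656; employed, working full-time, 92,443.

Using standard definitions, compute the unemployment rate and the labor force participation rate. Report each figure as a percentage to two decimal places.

Unemployment rate ≈ 4.85%; labor force participation rate ≈ 55.78%.

Employed = 4,987 + 37,656 + 92,443 = 135,086 (anyone who worked, including part-time for economic reasons, counts as employed).
Unemployed = 5,704 + 1,188 = 6,892 (jobless and actively searching, or on temporary layoff).
Labor force = 135,086 + 6,892 = 141,978.
Not in labor force = 49,228 + 33,685 + 29,663 = 112,576 (those not working and not actively searching are outside the labor force).
Civilian working-age population = 141,978 + 112,576 = 254,554.
Unemployment rate = 6,892 / 141,978 = 4.85%.
Labor force participation rate = 141,978 / 254,554 = 55.78%.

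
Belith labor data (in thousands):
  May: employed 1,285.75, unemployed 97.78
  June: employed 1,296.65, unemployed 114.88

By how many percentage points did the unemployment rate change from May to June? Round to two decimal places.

May: labor force = 1,285.75 + 97.78 = 1,383.53; u = 97.78/1,383.53 = 7.07%.
June: labor force = 1,296.65 + 114.88 = 1,411.53; u = 114.88/1,411.53 = 8.14%.
Change = 8.14% − 7.07% = +1.07 pp.

The unemployment rate changed by +1.07 percentage points.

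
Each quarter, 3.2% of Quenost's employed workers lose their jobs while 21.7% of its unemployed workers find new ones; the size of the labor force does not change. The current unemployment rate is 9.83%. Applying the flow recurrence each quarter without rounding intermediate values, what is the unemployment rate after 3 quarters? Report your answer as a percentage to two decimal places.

Unemployment rate after three quarters ≈ 11.57%.

With a fixed labor force, u_{t+1} = u_t + s·(1−u_t) − f·u_t = u_t·(1−s−f) + s.
Here 1−s−f = 0.751 and s = 0.032.
u_1 = 0.098300 × 0.751 + 0.032 = 0.105823.
u_2 = 0.105823 × 0.751 + 0.032 = 0.111473.
u_3 = 0.111473 × 0.751 + 0.032 = 0.115716.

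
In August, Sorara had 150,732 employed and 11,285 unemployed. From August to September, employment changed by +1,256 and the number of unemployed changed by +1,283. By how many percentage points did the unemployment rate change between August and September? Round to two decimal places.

August: labor force = 150,732 + 11,285 = 162,017; u = 11,285/162,017 = 6.97%.
September: labor force = 151,988 + 12,568 = 164,556; u = 12,568/164,556 = 7.64%.
Change = 7.64% − 6.97% = +0.67 pp.

The unemployment rate changed by +0.67 percentage points.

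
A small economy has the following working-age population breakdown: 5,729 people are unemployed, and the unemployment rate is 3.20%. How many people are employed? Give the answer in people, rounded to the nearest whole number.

Labor force = U / u = 5,729 / 0.0320 ≈ 179,031.
Employed = labor force − unemployed = 179,031 − 5,729 = 173,302.

About 173,302 are employed.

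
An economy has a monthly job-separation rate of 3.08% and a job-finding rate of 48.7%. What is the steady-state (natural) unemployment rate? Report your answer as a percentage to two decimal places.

At steady state the flows balance: s·E = f·U, so U/(E+U) = s/(s+f).
u* = 3.08 / (3.08 + 48.7) = 3.08 / 51.78 = 5.95%.

Steady-state unemployment rate ≈ 5.95%.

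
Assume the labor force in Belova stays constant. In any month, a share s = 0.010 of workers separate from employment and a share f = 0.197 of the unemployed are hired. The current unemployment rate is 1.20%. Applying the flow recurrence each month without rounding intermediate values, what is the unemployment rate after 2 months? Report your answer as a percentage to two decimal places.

Unemployment rate after two months ≈ 2.55%.

With a fixed labor force, u_{t+1} = u_t + s·(1−u_t) − f·u_t = u_t·(1−s−f) + s.
Here 1−s−f = 0.793 and s = 0.010.
u_1 = 0.012000 × 0.793 + 0.010 = 0.019516.
u_2 = 0.019516 × 0.793 + 0.010 = 0.025476.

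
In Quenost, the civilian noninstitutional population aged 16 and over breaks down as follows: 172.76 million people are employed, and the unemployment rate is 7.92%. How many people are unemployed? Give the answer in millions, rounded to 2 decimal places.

About 14.86 million are unemployed.

Let U be the number unemployed. The labor force is E + U, and U/(E+U) = 0.0792.
So U = 0.0792 × 172.76 / (1 − 0.0792) = 13.6826 / 0.9208 ≈ 14.86 million.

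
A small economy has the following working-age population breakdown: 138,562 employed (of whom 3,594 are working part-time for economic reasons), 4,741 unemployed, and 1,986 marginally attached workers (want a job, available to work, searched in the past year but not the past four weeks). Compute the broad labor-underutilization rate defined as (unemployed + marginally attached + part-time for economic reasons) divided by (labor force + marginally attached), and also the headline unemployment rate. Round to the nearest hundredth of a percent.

Labor force = 138,562 + 4,741 = 143,303.
Numerator = 4,741 + 1,986 + 3,594 = 10,321.
Denominator = 143,303 + 1,986 = 145,289.
Broad rate = 10,321 / 145,289 = 7.10%.
Headline unemployment rate = 4,741 / 143,303 = 3.31%.

Broad underutilization rate ≈ 7.10%; headline unemployment rate ≈ 3.31%.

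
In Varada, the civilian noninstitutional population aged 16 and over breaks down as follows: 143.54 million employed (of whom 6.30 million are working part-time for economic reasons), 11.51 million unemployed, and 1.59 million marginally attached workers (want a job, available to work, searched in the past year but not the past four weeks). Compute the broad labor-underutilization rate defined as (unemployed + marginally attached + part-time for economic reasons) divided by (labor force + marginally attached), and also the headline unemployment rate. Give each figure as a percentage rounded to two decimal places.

Broad underutilization rate ≈ 12.39%; headline unemployment rate ≈ 7.42%.

Labor force = 143.54 + 11.51 = 155.05 million.
Numerator = 11.51 + 1.59 + 6.30 = 19.40 million.
Denominator = 155.05 + 1.59 = 156.64 million.
Broad rate = 19.40 / 156.64 = 12.39%.
Headline unemployment rate = 11.51 / 155.05 = 7.42%.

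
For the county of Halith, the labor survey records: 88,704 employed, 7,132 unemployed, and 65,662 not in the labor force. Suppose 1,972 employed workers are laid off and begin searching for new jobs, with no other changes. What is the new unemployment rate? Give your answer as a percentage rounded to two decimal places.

Initially, labor force = 88,704 + 7,132 = 95,836, so u = 7,132/95,836 = 7.44%.
After the change, employed falls and unemployed rises by 1,972; labor force unchanged → E = 86,732, U = 9,104, labor force = 95,836.
New unemployment rate = 9,104 / 95,836 = 9.50%.

New unemployment rate ≈ 9.50%.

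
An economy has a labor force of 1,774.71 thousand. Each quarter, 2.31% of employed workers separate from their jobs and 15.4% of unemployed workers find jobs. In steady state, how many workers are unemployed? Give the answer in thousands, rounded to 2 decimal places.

About 231.48 thousand are unemployed in steady state.

Steady-state unemployment rate u* = s/(s+f) = 2.31/(2.31+15.4) = 0.130435.
Unemployed = u* × labor force = 0.130435 × 1,774.71 ≈ 231.48 thousand.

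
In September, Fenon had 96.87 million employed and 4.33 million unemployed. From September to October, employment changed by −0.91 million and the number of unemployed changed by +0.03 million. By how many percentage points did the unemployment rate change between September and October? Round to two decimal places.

The unemployment rate changed by +0.07 percentage points.

September: labor force = 96.87 + 4.33 = 101.20; u = 4.33/101.20 = 4.28%.
October: labor force = 95.96 + 4.36 = 100.32; u = 4.36/100.32 = 4.35%.
Change = 4.35% − 4.28% = +0.07 pp.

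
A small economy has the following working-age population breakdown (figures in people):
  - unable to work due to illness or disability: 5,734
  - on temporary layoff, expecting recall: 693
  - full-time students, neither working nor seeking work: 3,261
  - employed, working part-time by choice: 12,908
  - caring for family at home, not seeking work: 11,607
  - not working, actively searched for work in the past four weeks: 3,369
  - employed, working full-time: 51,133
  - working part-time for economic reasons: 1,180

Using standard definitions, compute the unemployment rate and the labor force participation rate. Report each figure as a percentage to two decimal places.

Employed = 12,908 + 51,133 + 1,180 = 65,221 (anyone who worked, including part-time for economic reasons, counts as employed).
Unemployed = 693 + 3,369 = 4,062 (jobless and actively searching, or on temporary layoff).
Labor force = 65,221 + 4,062 = 69,283.
Not in labor force = 5,734 + 3,261 + 11,607 = 20,602 (those not working and not actively searching are outside the labor force).
Civilian working-age population = 69,283 + 20,602 = 89,885.
Unemployment rate = 4,062 / 69,283 = 5.86%.
Labor force participation rate = 69,283 / 89,885 = 77.08%.

Unemployment rate ≈ 5.86%; labor force participation rate ≈ 77.08%.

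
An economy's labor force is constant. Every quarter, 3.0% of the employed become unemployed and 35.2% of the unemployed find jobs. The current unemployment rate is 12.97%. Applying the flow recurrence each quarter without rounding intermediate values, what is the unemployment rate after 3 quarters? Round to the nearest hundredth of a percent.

Unemployment rate after three quarters ≈ 9.06%.

With a fixed labor force, u_{t+1} = u_t + s·(1−u_t) − f·u_t = u_t·(1−s−f) + s.
Here 1−s−f = 0.618 and s = 0.030.
u_1 = 0.129700 × 0.618 + 0.030 = 0.110155.
u_2 = 0.110155 × 0.618 + 0.030 = 0.098076.
u_3 = 0.098076 × 0.618 + 0.030 = 0.090611.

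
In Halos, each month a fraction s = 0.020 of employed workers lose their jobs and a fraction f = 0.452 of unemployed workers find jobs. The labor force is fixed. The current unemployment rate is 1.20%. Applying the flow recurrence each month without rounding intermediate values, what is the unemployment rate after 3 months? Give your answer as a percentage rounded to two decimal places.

With a fixed labor force, u_{t+1} = u_t + s·(1−u_t) − f·u_t = u_t·(1−s−f) + s.
Here 1−s−f = 0.528 and s = 0.020.
u_1 = 0.012000 × 0.528 + 0.020 = 0.026336.
u_2 = 0.026336 × 0.528 + 0.020 = 0.033905.
u_3 = 0.033905 × 0.528 + 0.020 = 0.037902.

Unemployment rate after three months ≈ 3.79%.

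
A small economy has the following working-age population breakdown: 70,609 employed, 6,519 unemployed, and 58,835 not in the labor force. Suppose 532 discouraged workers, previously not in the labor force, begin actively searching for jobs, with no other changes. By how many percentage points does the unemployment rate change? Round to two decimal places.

Initially, labor force = 70,609 + 6,519 = 77,128, so u = 6,519/77,128 = 8.45%.
After the change, unemployed and labor force both rise by 532 → E = 70,609, U = 7,051, labor force = 77,660.
New unemployment rate = 7,051 / 77,660 = 9.08%.
Change = 9.08% − 8.45% = +0.63 percentage points.

The unemployment rate changes by +0.63 percentage points.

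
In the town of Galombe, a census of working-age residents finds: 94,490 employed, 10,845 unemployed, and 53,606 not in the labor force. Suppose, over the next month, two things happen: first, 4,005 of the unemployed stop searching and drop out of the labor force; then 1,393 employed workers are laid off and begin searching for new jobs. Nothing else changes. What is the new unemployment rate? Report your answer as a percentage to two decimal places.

Initially, labor force = 94,490 + 10,845 = 105,335, so u = 10,845/105,335 = 10.30%.
After the first change, unemployed and labor force both fall by 4,005 → E = 94,490, U = 6,840, labor force = 101,330.
After the second change, employed falls and unemployed rises by 1,393; labor force unchanged → E = 93,097, U = 8,233, labor force = 101,330.
New unemployment rate = 8,233 / 101,330 = 8.12%.

New unemployment rate ≈ 8.12%.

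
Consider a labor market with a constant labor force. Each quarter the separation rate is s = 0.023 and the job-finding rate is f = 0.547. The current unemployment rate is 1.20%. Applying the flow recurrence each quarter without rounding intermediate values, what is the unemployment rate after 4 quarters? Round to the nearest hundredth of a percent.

With a fixed labor force, u_{t+1} = u_t + s·(1−u_t) − f·u_t = u_t·(1−s−f) + s.
Here 1−s−f = 0.430 and s = 0.023.
u_1 = 0.012000 × 0.430 + 0.023 = 0.028160.
u_2 = 0.028160 × 0.430 + 0.023 = 0.035109.
u_3 = 0.035109 × 0.430 + 0.023 = 0.038097.
u_4 = 0.038097 × 0.430 + 0.023 = 0.039382.

Unemployment rate after four quarters ≈ 3.94%.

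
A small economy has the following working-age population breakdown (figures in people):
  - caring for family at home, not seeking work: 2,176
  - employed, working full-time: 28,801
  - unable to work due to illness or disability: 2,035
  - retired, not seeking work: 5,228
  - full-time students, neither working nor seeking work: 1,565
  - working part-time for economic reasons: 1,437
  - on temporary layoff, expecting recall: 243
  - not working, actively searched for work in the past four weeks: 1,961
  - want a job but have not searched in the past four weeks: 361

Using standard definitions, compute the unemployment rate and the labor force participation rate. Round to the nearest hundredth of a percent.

Employed = 28,801 + 1,437 = 30,238 (anyone who worked, including part-time for economic reasons, counts as employed).
Unemployed = 243 + 1,961 = 2,204 (jobless and actively searching, or on temporary layoff).
Labor force = 30,238 + 2,204 = 32,442.
Not in labor force = 2,176 + 2,035 + 5,228 + 1,565 + 361 = 11,365 (those not working and not actively searching are outside the labor force — including those who want a job but have given up searching).
Civilian working-age population = 32,442 + 11,365 = 43,807.
Unemployment rate = 2,204 / 32,442 = 6.79%.
Labor force participation rate = 32,442 / 43,807 = 74.06%.

Unemployment rate ≈ 6.79%; labor force participation rate ≈ 74.06%.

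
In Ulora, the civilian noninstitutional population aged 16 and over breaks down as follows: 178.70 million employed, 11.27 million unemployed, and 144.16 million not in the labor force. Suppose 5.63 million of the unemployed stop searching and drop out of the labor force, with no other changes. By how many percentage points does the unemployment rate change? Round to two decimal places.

The unemployment rate changes by −2.87 percentage points.

Initially, labor force = 178.70 + 11.27 = 189.97 million, so u = 11.27/189.97 = 5.93%.
After the change, unemployed and labor force both fall by 5.63 → E = 178.70, U = 5.64, labor force = 184.34 million.
New unemployment rate = 5.64 / 184.34 = 3.06%.
Change = 3.06% − 5.93% = −2.87 percentage points.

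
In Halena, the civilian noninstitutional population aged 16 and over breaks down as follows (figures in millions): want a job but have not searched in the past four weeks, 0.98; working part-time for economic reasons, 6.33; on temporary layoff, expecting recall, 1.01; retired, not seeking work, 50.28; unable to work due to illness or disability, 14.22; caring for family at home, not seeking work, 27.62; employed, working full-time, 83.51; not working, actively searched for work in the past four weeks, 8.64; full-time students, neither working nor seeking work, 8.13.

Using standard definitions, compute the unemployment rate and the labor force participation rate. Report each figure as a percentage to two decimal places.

Employed = 6.33 + 83.51 = 89.84 million (anyone who worked, including part-time for economic reasons, counts as employed).
Unemployed = 1.01 + 8.64 = 9.65 million (jobless and actively searching, or on temporary layoff).
Labor force = 89.84 + 9.65 = 99.49 million.
Not in labor force = 0.98 + 50.28 + 14.22 + 27.62 + 8.13 = 101.23 million (those not working and not actively searching are outside the labor force — including those who want a job but have given up searching).
Civilian working-age population = 99.49 + 101.23 = 200.72 million.
Unemployment rate = 9.65 / 99.49 = 9.70%.
Labor force participation rate = 99.49 / 200.72 = 49.57%.

Unemployment rate ≈ 9.70%; labor force participation rate ≈ 49.57%.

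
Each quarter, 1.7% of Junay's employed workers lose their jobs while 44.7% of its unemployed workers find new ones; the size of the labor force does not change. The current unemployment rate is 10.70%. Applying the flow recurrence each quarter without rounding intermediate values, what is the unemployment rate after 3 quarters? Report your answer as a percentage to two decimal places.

With a fixed labor force, u_{t+1} = u_t + s·(1−u_t) − f·u_t = u_t·(1−s−f) + s.
Here 1−s−f = 0.536 and s = 0.017.
u_1 = 0.107000 × 0.536 + 0.017 = 0.074352.
u_2 = 0.074352 × 0.536 + 0.017 = 0.056853.
u_3 = 0.056853 × 0.536 + 0.017 = 0.047473.

Unemployment rate after three quarters ≈ 4.75%.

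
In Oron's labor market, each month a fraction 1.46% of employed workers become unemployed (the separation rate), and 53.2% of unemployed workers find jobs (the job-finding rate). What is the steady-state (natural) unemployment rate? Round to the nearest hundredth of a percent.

At steady state the flows balance: s·E = f·U, so U/(E+U) = s/(s+f).
u* = 1.46 / (1.46 + 53.2) = 1.46 / 54.66 = 2.67%.

Steady-state unemployment rate ≈ 2.67%.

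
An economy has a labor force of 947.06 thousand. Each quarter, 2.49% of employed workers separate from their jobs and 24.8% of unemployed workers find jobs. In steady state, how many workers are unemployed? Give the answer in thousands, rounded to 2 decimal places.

About 86.41 thousand are unemployed in steady state.

Steady-state unemployment rate u* = s/(s+f) = 2.49/(2.49+24.8) = 0.091242.
Unemployed = u* × labor force = 0.091242 × 947.06 ≈ 86.41 thousand.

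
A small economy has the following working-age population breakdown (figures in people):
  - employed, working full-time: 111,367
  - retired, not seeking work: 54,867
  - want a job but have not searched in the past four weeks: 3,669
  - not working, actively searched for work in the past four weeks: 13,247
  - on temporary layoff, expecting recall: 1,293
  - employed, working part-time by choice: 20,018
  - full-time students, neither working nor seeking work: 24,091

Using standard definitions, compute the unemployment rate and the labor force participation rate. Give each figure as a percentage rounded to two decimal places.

Employed = 111,367 + 20,018 = 131,385.
Unemployed = 13,247 + 1,293 = 14,540 (jobless and actively searching, or on temporary layoff).
Labor force = 131,385 + 14,540 = 145,925.
Not in labor force = 54,867 + 3,669 + 24,091 = 82,627 (those not working and not actively searching are outside the labor force — including those who want a job but have given up searching).
Civilian working-age population = 145,925 + 82,627 = 228,552.
Unemployment rate = 14,540 / 145,925 = 9.96%.
Labor force participation rate = 145,925 / 228,552 = 63.85%.

Unemployment rate ≈ 9.96%; labor force participation rate ≈ 63.85%.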